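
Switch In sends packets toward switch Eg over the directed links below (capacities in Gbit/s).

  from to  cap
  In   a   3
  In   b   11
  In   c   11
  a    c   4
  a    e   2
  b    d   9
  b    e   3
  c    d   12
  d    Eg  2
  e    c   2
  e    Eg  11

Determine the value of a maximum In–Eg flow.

Augment In→a→e→Eg: bottleneck 2, flow now 2.
Augment In→b→d→Eg: bottleneck 2, flow now 4.
Augment In→b→e→Eg: bottleneck 3, flow now 7.
No augmenting path remains; maximum flow = 7.
In the residual graph, reachable from In: {In, a, b, c, d}.
Min-cut edges: a→e (2), b→e (3), d→Eg (2); capacity 2 + 3 + 2 = 7.
This cut is saturated, so no flow can exceed 7.

7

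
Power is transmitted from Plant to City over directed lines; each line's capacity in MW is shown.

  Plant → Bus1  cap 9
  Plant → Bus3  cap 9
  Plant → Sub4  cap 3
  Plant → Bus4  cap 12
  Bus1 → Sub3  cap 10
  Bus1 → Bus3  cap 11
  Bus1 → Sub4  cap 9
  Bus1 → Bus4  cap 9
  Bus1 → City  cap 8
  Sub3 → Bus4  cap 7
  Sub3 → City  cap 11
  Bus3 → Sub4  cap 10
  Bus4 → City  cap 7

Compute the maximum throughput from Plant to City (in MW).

Augment Plant→Bus1→City: bottleneck 8, flow now 8.
Augment Plant→Bus4→City: bottleneck 7, flow now 15.
Augment Plant→Bus1→Sub3→City: bottleneck 1, flow now 16.
No augmenting path remains; maximum flow = 16.
In the residual graph, reachable from Plant: {Plant, Bus3, Sub4, Bus4}.
Min-cut edges: Plant→Bus1 (9), Bus4→City (7); capacity 9 + 7 = 16.
This cut is saturated, so no flow can exceed 16.

16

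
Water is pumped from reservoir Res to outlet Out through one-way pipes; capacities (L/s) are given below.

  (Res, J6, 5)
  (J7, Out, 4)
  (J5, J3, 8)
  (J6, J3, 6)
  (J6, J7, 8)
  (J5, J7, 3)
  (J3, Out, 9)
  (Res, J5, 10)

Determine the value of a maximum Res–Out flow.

Augment Res→J6→J3→Out: bottleneck 5, flow now 5.
Augment Res→J5→J3→Out: bottleneck 4, flow now 9.
Augment Res→J5→J7→Out: bottleneck 3, flow now 12.
Augment Res→J5→J3→J6→J7→Out: bottleneck 1, flow now 13. (uses reverse residual edge)
No augmenting path remains; maximum flow = 13.
In the residual graph, reachable from Res: {Res, J6, J5, J3, J7}.
Min-cut edges: J3→Out (9), J7→Out (4); capacity 9 + 4 = 13.
This cut is saturated, so no flow can exceed 13.

13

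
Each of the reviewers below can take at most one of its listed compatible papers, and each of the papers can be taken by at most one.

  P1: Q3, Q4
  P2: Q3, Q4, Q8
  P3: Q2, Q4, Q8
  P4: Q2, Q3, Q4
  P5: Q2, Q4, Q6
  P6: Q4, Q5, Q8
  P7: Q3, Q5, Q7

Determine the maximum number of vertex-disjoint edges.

Unit-capacity flow: source→left, listed edges, right→sink; max matching = max flow.
Augmenting path P1→Q3 (+1); matched 1.
Augmenting path P2→Q4 (+1); matched 2.
Augmenting path P3→Q2 (+1); matched 3.
Augmenting path P5→Q6 (+1); matched 4.
Augmenting path P6→Q5 (+1); matched 5.
Augmenting path P7→Q7 (+1); matched 6.
Augmenting path P4→Q2→P3→Q8 (+1); matched 7.
No augmenting path remains; maximum matching = 7.
König certificate: {P1, P2, P3, P4, P5, P6, P7} is a vertex cover of size 7 (every listed pair touches it), so no matching can be larger.

7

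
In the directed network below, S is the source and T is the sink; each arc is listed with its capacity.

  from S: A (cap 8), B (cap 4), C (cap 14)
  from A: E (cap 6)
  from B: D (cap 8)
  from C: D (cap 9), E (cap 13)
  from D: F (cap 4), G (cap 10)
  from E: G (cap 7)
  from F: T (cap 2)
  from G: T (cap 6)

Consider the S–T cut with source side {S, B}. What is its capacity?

30

Edges leaving {S, B}: S→A (8), S→C (14), B→D (8).
Cut capacity = 8 + 14 + 8 = 30.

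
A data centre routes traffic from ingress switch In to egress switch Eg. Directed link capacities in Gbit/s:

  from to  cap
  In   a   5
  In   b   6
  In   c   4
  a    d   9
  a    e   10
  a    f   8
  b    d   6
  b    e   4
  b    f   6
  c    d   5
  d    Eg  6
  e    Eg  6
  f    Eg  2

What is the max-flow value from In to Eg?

14

Augment In→a→d→Eg: bottleneck 5, flow now 5.
Augment In→b→d→Eg: bottleneck 1, flow now 6.
Augment In→b→e→Eg: bottleneck 4, flow now 10.
Augment In→b→f→Eg: bottleneck 1, flow now 11.
Augment In→c→d→a→e→Eg: bottleneck 2, flow now 13. (uses reverse residual edge)
Augment In→c→d→a→f→Eg: bottleneck 1, flow now 14. (uses reverse residual edge)
No augmenting path remains; maximum flow = 14.
In the residual graph, reachable from In: {In, a, b, c, d, e, f}.
Min-cut edges: d→Eg (6), e→Eg (6), f→Eg (2); capacity 6 + 6 + 2 = 14.
This cut is saturated, so no flow can exceed 14.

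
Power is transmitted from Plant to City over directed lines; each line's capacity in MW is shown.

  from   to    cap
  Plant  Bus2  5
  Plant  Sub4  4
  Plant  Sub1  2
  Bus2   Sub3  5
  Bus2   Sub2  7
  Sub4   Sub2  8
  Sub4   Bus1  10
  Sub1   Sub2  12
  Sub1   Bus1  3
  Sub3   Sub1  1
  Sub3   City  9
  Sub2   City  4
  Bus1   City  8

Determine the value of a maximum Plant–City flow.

11

Augment Plant→Bus2→Sub3→City: bottleneck 5, flow now 5.
Augment Plant→Sub4→Sub2→City: bottleneck 4, flow now 9.
Augment Plant→Sub1→Bus1→City: bottleneck 2, flow now 11.
No augmenting path remains; maximum flow = 11.
In the residual graph, reachable from Plant: {Plant}.
Min-cut edges: Plant→Bus2 (5), Plant→Sub4 (4), Plant→Sub1 (2); capacity 5 + 4 + 2 = 11.
This cut is saturated, so no flow can exceed 11.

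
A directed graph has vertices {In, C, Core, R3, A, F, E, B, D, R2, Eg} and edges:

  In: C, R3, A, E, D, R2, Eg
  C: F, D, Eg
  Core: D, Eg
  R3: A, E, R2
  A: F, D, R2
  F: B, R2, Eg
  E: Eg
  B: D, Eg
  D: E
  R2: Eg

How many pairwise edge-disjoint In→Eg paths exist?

5

Assign every edge capacity 1; by Menger, the answer equals the max flow.
Path In→Eg (+1); total 1.
Path In→C→Eg (+1); total 2.
Path In→E→Eg (+1); total 3.
Path In→R2→Eg (+1); total 4.
Path In→A→F→Eg (+1); total 5.
No residual In→Eg path; max flow = 5.
Certifying cut of size 5: {A→F, E→Eg, In→C, In→Eg, R2→Eg}.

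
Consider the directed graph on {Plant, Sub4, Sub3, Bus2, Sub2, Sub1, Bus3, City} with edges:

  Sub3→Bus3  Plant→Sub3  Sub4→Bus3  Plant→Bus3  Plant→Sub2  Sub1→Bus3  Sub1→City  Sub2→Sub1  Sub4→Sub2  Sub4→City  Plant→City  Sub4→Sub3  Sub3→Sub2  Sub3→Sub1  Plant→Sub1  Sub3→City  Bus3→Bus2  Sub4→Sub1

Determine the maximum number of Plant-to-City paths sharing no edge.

Assign every edge capacity 1; by Menger, the answer equals the max flow.
Path Plant→City (+1); total 1.
Path Plant→Sub3→City (+1); total 2.
Path Plant→Sub1→City (+1); total 3.
No residual Plant→City path; max flow = 3.
Certifying cut of size 3: {Plant→City, Plant→Sub3, Sub1→City}.

3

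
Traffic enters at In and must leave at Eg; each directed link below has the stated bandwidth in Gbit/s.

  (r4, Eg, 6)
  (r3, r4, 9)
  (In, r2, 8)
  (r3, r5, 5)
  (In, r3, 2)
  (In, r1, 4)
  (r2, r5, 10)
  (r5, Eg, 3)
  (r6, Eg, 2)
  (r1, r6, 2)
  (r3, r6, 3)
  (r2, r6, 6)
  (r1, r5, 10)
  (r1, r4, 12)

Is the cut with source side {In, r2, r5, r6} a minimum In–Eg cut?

Given cut capacity: 4 + 2 + 3 + 2 = 11.
Augment In→r1→r4→Eg: bottleneck 4, flow now 4.
Augment In→r2→r5→Eg: bottleneck 3, flow now 7.
Augment In→r2→r6→Eg: bottleneck 2, flow now 9.
Augment In→r3→r4→Eg: bottleneck 2, flow now 11.
No augmenting path remains; maximum flow = 11.
Cut capacity 11 equals the max flow, so it is a minimum cut.

Yes — it is a minimum cut (capacity 11).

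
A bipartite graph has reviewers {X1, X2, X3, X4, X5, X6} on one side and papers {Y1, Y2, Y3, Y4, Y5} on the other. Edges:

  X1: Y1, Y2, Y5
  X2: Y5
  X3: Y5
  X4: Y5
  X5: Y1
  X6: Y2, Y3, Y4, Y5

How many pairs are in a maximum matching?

4

Unit-capacity flow: source→left, listed edges, right→sink; max matching = max flow.
Augmenting path X1→Y1 (+1); matched 1.
Augmenting path X2→Y5 (+1); matched 2.
Augmenting path X6→Y2 (+1); matched 3.
Augmenting path X5→Y1→X1→Y2→X6→Y3 (+1); matched 4.
No augmenting path remains; maximum matching = 4.
König certificate: {X1, X5, X6, Y5} is a vertex cover of size 4 (every listed pair touches it), so no matching can be larger.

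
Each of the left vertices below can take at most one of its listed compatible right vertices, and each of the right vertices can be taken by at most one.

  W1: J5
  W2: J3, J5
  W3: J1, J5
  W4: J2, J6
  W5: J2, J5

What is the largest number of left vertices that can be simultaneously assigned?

Unit-capacity flow: source→left, listed edges, right→sink; max matching = max flow.
Augmenting path W1→J5 (+1); matched 1.
Augmenting path W2→J3 (+1); matched 2.
Augmenting path W3→J1 (+1); matched 3.
Augmenting path W4→J2 (+1); matched 4.
Augmenting path W5→J2→W4→J6 (+1); matched 5.
No augmenting path remains; maximum matching = 5.
König certificate: {W1, W2, W3, W4, W5} is a vertex cover of size 5 (every listed pair touches it), so no matching can be larger.

5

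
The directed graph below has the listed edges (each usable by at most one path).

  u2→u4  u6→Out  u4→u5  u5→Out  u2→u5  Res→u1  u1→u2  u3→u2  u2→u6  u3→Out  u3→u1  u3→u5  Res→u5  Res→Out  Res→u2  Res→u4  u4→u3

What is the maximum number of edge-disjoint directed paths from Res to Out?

Assign every edge capacity 1; by Menger, the answer equals the max flow.
Path Res→Out (+1); total 1.
Path Res→u5→Out (+1); total 2.
Path Res→u2→u6→Out (+1); total 3.
Path Res→u4→u3→Out (+1); total 4.
No residual Res→Out path; max flow = 4.
Certifying cut of size 4: {Res→Out, u2→u6, u4→u3, u5→Out}.

4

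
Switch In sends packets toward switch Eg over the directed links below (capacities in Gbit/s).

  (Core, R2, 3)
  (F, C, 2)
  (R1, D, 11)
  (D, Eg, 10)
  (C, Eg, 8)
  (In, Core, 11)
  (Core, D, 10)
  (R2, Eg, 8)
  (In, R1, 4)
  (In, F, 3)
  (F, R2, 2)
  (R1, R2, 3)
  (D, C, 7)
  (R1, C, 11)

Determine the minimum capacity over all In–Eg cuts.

Augment In→F→C→Eg: bottleneck 2, flow now 2.
Augment In→F→R2→Eg: bottleneck 1, flow now 3.
Augment In→R1→C→Eg: bottleneck 4, flow now 7.
Augment In→Core→D→Eg: bottleneck 10, flow now 17.
Augment In→Core→R2→Eg: bottleneck 1, flow now 18.
No augmenting path remains; maximum flow = 18.
By max-flow min-cut, the minimum cut capacity equals the max flow.
In the residual graph, reachable from In: {In}.
Min-cut edges: In→F (3), In→R1 (4), In→Core (11); capacity 3 + 4 + 11 = 18.

18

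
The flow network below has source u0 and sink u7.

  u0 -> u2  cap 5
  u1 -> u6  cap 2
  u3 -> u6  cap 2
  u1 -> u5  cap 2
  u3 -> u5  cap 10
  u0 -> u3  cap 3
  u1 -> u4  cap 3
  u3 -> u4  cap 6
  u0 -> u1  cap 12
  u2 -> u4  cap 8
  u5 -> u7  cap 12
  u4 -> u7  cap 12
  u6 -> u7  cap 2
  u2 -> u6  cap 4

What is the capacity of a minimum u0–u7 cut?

15

Augment u0→u1→u4→u7: bottleneck 3, flow now 3.
Augment u0→u1→u5→u7: bottleneck 2, flow now 5.
Augment u0→u1→u6→u7: bottleneck 2, flow now 7.
Augment u0→u2→u4→u7: bottleneck 5, flow now 12.
Augment u0→u3→u4→u7: bottleneck 3, flow now 15.
No augmenting path remains; maximum flow = 15.
By max-flow min-cut, the minimum cut capacity equals the max flow.
In the residual graph, reachable from u0: {u0, u1}.
Min-cut edges: u0→u2 (5), u0→u3 (3), u1→u4 (3), u1→u5 (2), u1→u6 (2); capacity 5 + 3 + 3 + 2 + 2 = 15.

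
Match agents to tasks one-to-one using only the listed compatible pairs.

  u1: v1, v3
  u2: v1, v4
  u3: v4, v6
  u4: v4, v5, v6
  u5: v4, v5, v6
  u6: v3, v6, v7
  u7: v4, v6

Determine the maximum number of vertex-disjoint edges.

6

Unit-capacity flow: source→left, listed edges, right→sink; max matching = max flow.
Augmenting path u1→v1 (+1); matched 1.
Augmenting path u2→v4 (+1); matched 2.
Augmenting path u3→v6 (+1); matched 3.
Augmenting path u4→v5 (+1); matched 4.
Augmenting path u6→v3 (+1); matched 5.
Augmenting path u5→v4→u2→v1→u1→v3→u6→v7 (+1); matched 6.
No augmenting path remains; maximum matching = 6.
König certificate: {u1, u2, u6, v4, v5, v6} is a vertex cover of size 6 (every listed pair touches it), so no matching can be larger.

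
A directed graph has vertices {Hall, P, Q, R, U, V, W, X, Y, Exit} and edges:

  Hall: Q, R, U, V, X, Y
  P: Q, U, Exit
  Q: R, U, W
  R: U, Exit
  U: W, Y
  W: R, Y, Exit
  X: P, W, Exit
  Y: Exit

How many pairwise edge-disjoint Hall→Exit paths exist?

Assign every edge capacity 1; by Menger, the answer equals the max flow.
Path Hall→R→Exit (+1); total 1.
Path Hall→X→Exit (+1); total 2.
Path Hall→Y→Exit (+1); total 3.
Path Hall→Q→W→Exit (+1); total 4.
No residual Hall→Exit path; max flow = 4.
Certifying cut of size 4: {Hall→X, R→Exit, W→Exit, Y→Exit}.

4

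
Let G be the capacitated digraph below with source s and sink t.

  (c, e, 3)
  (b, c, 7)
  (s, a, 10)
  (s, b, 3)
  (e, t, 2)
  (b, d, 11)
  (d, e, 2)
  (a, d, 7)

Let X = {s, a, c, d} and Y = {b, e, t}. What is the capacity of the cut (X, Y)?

Edges leaving {s, a, c, d}: s→b (3), c→e (3), d→e (2).
Cut capacity = 3 + 3 + 2 = 8.

8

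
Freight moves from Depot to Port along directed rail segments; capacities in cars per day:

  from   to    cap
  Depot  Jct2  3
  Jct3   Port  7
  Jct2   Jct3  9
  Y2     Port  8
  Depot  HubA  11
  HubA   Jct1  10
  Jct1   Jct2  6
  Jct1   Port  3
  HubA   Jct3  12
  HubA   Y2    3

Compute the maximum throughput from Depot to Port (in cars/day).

Augment Depot→HubA→Jct1→Port: bottleneck 3, flow now 3.
Augment Depot→HubA→Y2→Port: bottleneck 3, flow now 6.
Augment Depot→HubA→Jct3→Port: bottleneck 5, flow now 11.
Augment Depot→Jct2→Jct3→Port: bottleneck 2, flow now 13.
No augmenting path remains; maximum flow = 13.
In the residual graph, reachable from Depot: {Depot, HubA, Jct2, Jct1, Jct3}.
Min-cut edges: HubA→Y2 (3), Jct1→Port (3), Jct3→Port (7); capacity 3 + 3 + 7 = 13.
This cut is saturated, so no flow can exceed 13.

13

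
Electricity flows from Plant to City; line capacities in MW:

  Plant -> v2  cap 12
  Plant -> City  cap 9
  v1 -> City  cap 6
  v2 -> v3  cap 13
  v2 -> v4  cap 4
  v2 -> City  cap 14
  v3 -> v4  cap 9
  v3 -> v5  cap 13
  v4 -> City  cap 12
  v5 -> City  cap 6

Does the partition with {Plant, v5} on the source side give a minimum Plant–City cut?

Given cut capacity: 12 + 9 + 6 = 27.
Augment Plant→City: bottleneck 9, flow now 9.
Augment Plant→v2→City: bottleneck 12, flow now 21.
No augmenting path remains; maximum flow = 21.
In the residual graph, reachable from Plant: {Plant}.
Min-cut edges: Plant→v2 (12), Plant→City (9); capacity 12 + 9 = 21.
Cut capacity 27 exceeds the max flow 21, so it is not minimum.

No — its capacity is 27, but the minimum cut has capacity 21.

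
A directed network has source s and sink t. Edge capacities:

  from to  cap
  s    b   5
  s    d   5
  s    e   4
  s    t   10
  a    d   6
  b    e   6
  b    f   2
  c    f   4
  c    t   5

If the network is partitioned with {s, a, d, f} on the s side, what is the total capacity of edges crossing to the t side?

19

Edges leaving {s, a, d, f}: s→b (5), s→e (4), s→t (10).
Cut capacity = 5 + 4 + 10 = 19.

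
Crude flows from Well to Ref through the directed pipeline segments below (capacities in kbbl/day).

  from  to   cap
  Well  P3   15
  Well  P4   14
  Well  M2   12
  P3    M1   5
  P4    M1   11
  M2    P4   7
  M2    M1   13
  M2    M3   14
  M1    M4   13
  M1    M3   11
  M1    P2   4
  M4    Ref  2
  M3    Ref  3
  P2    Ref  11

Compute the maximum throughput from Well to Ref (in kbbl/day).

9

Augment Well→M2→M3→Ref: bottleneck 3, flow now 3.
Augment Well→P3→M1→M4→Ref: bottleneck 2, flow now 5.
Augment Well→P3→M1→P2→Ref: bottleneck 3, flow now 8.
Augment Well→P4→M1→P2→Ref: bottleneck 1, flow now 9.
No augmenting path remains; maximum flow = 9.
In the residual graph, reachable from Well: {Well, P3, P4, M2, M1, M4, M3}.
Min-cut edges: M1→P2 (4), M4→Ref (2), M3→Ref (3); capacity 4 + 2 + 3 = 9.
This cut is saturated, so no flow can exceed 9.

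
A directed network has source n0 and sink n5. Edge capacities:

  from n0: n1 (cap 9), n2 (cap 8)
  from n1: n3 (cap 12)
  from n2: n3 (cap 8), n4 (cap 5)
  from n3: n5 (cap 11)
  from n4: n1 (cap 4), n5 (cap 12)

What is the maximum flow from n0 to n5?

Augment n0→n1→n3→n5: bottleneck 9, flow now 9.
Augment n0→n2→n3→n5: bottleneck 2, flow now 11.
Augment n0→n2→n4→n5: bottleneck 5, flow now 16.
No augmenting path remains; maximum flow = 16.
In the residual graph, reachable from n0: {n0, n1, n2, n3}.
Min-cut edges: n2→n4 (5), n3→n5 (11); capacity 5 + 11 = 16.
This cut is saturated, so no flow can exceed 16.

16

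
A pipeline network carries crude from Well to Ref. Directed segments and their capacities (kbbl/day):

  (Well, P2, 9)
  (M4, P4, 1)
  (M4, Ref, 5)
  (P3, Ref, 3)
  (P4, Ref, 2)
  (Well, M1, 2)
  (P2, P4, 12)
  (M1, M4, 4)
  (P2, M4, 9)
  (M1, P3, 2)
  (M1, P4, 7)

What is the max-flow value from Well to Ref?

Augment Well→M1→M4→Ref: bottleneck 2, flow now 2.
Augment Well→P2→M4→Ref: bottleneck 3, flow now 5.
Augment Well→P2→P4→Ref: bottleneck 2, flow now 7.
Augment Well→P2→M4→M1→P3→Ref: bottleneck 2, flow now 9. (uses reverse residual edge)
No augmenting path remains; maximum flow = 9.
In the residual graph, reachable from Well: {Well, P2, M4, P4}.
Min-cut edges: Well→M1 (2), M4→Ref (5), P4→Ref (2); capacity 2 + 5 + 2 = 9.
This cut is saturated, so no flow can exceed 9.

9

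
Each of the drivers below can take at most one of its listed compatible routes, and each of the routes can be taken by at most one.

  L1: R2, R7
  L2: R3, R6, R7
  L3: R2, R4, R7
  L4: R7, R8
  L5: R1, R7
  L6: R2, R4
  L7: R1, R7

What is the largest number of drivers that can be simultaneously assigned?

6

Unit-capacity flow: source→left, listed edges, right→sink; max matching = max flow.
Augmenting path L1→R2 (+1); matched 1.
Augmenting path L2→R3 (+1); matched 2.
Augmenting path L3→R4 (+1); matched 3.
Augmenting path L4→R7 (+1); matched 4.
Augmenting path L5→R1 (+1); matched 5.
Augmenting path L7→R7→L4→R8 (+1); matched 6.
No augmenting path remains; maximum matching = 6.
König certificate: {L2, L4, R1, R2, R4, R7} is a vertex cover of size 6 (every listed pair touches it), so no matching can be larger.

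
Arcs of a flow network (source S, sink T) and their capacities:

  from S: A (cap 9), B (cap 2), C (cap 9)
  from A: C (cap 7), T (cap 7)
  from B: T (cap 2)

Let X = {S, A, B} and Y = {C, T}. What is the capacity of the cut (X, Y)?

Edges leaving {S, A, B}: S→C (9), A→C (7), A→T (7), B→T (2).
Cut capacity = 9 + 7 + 7 + 2 = 25.

25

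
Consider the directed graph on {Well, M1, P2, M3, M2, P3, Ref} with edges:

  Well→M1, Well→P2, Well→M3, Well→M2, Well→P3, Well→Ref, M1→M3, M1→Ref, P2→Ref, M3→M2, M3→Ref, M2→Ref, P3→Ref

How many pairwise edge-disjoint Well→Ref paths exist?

Assign every edge capacity 1; by Menger, the answer equals the max flow.
Path Well→Ref (+1); total 1.
Path Well→M1→Ref (+1); total 2.
Path Well→P2→Ref (+1); total 3.
Path Well→M3→Ref (+1); total 4.
Path Well→M2→Ref (+1); total 5.
Path Well→P3→Ref (+1); total 6.
No residual Well→Ref path; max flow = 6.
Certifying cut of size 6: {Well→M1, Well→M2, Well→M3, Well→P2, Well→P3, Well→Ref}.

6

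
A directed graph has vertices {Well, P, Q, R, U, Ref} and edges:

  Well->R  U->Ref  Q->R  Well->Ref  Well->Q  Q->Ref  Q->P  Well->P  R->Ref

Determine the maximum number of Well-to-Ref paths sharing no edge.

Assign every edge capacity 1; by Menger, the answer equals the max flow.
Path Well→Ref (+1); total 1.
Path Well→Q→Ref (+1); total 2.
Path Well→R→Ref (+1); total 3.
No residual Well→Ref path; max flow = 3.
Certifying cut of size 3: {Well→Q, Well→R, Well→Ref}.

3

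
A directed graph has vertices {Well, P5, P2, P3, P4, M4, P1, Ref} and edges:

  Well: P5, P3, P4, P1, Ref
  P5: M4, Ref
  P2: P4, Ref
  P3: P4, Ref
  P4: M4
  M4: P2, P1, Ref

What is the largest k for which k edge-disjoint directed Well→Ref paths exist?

4

Assign every edge capacity 1; by Menger, the answer equals the max flow.
Path Well→Ref (+1); total 1.
Path Well→P5→Ref (+1); total 2.
Path Well→P3→Ref (+1); total 3.
Path Well→P4→M4→Ref (+1); total 4.
No residual Well→Ref path; max flow = 4.
Certifying cut of size 4: {Well→P3, Well→P4, Well→P5, Well→Ref}.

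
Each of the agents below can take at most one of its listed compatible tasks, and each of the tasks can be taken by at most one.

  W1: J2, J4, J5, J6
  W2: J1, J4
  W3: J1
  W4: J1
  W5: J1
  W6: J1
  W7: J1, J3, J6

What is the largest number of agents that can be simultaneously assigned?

4

Unit-capacity flow: source→left, listed edges, right→sink; max matching = max flow.
Augmenting path W1→J2 (+1); matched 1.
Augmenting path W2→J1 (+1); matched 2.
Augmenting path W7→J3 (+1); matched 3.
Augmenting path W3→J1→W2→J4 (+1); matched 4.
No augmenting path remains; maximum matching = 4.
König certificate: {W1, W2, W7, J1} is a vertex cover of size 4 (every listed pair touches it), so no matching can be larger.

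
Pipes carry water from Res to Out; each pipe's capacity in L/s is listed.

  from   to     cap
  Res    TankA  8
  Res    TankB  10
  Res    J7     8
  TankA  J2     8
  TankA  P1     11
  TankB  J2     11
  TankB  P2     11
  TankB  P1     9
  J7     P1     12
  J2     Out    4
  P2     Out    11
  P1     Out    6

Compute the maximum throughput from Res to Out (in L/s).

20

Augment Res→TankA→J2→Out: bottleneck 4, flow now 4.
Augment Res→TankA→P1→Out: bottleneck 4, flow now 8.
Augment Res→TankB→P2→Out: bottleneck 10, flow now 18.
Augment Res→J7→P1→Out: bottleneck 2, flow now 20.
No augmenting path remains; maximum flow = 20.
In the residual graph, reachable from Res: {Res, TankA, J7, J2, P1}.
Min-cut edges: Res→TankB (10), J2→Out (4), P1→Out (6); capacity 10 + 4 + 6 = 20.
This cut is saturated, so no flow can exceed 20.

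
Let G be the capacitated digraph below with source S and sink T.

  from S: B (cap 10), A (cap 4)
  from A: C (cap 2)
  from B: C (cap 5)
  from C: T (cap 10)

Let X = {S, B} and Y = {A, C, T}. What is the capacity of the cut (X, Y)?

Edges leaving {S, B}: S→A (4), B→C (5).
Cut capacity = 4 + 5 = 9.

9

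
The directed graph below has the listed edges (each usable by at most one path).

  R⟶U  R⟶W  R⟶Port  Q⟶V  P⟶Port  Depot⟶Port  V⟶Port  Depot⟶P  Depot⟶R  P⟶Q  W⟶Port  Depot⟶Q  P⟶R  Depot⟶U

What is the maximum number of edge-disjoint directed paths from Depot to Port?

4

Assign every edge capacity 1; by Menger, the answer equals the max flow.
Path Depot→Port (+1); total 1.
Path Depot→P→Port (+1); total 2.
Path Depot→R→Port (+1); total 3.
Path Depot→Q→V→Port (+1); total 4.
No residual Depot→Port path; max flow = 4.
Certifying cut of size 4: {Depot→P, Depot→Port, Depot→Q, Depot→R}.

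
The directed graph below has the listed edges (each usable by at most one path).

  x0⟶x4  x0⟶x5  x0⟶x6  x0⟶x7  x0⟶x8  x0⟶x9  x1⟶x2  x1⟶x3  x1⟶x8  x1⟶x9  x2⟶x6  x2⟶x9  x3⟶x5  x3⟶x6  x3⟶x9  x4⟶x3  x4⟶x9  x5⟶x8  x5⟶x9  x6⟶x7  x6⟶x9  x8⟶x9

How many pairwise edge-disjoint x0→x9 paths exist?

5

Assign every edge capacity 1; by Menger, the answer equals the max flow.
Path x0→x9 (+1); total 1.
Path x0→x4→x9 (+1); total 2.
Path x0→x5→x9 (+1); total 3.
Path x0→x6→x9 (+1); total 4.
Path x0→x8→x9 (+1); total 5.
No residual x0→x9 path; max flow = 5.
Certifying cut of size 5: {x0→x4, x0→x5, x0→x6, x0→x8, x0→x9}.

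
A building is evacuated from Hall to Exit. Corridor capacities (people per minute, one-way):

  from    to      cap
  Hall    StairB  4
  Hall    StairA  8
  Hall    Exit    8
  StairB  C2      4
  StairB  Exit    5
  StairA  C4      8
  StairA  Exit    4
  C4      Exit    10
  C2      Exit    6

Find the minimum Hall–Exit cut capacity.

20

Augment Hall→Exit: bottleneck 8, flow now 8.
Augment Hall→StairB→Exit: bottleneck 4, flow now 12.
Augment Hall→StairA→Exit: bottleneck 4, flow now 16.
Augment Hall→StairA→C4→Exit: bottleneck 4, flow now 20.
No augmenting path remains; maximum flow = 20.
By max-flow min-cut, the minimum cut capacity equals the max flow.
In the residual graph, reachable from Hall: {Hall}.
Min-cut edges: Hall→StairB (4), Hall→StairA (8), Hall→Exit (8); capacity 4 + 8 + 8 = 20.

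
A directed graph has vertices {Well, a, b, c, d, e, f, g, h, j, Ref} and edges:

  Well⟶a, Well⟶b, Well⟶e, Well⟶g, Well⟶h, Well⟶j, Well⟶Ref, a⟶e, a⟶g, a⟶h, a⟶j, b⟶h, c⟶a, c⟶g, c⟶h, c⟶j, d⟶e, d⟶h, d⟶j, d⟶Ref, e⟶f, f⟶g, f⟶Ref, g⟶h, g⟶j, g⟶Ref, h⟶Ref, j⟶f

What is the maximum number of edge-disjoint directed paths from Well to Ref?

Assign every edge capacity 1; by Menger, the answer equals the max flow.
Path Well→Ref (+1); total 1.
Path Well→g→Ref (+1); total 2.
Path Well→h→Ref (+1); total 3.
Path Well→e→f→Ref (+1); total 4.
No residual Well→Ref path; max flow = 4.
Certifying cut of size 4: {Well→Ref, f→Ref, g→Ref, h→Ref}.

4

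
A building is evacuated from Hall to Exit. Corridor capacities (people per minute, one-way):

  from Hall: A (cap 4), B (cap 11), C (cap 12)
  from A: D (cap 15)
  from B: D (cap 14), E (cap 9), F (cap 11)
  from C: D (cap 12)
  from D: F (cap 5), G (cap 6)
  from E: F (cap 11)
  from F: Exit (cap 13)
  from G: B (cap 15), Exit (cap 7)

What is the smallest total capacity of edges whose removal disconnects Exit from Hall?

19

Augment Hall→B→F→Exit: bottleneck 11, flow now 11.
Augment Hall→A→D→F→Exit: bottleneck 2, flow now 13.
Augment Hall→A→D→G→Exit: bottleneck 2, flow now 15.
Augment Hall→C→D→G→Exit: bottleneck 4, flow now 19.
No augmenting path remains; maximum flow = 19.
By max-flow min-cut, the minimum cut capacity equals the max flow.
In the residual graph, reachable from Hall: {Hall, A, B, C, D, E, F}.
Min-cut edges: D→G (6), F→Exit (13); capacity 6 + 13 = 19.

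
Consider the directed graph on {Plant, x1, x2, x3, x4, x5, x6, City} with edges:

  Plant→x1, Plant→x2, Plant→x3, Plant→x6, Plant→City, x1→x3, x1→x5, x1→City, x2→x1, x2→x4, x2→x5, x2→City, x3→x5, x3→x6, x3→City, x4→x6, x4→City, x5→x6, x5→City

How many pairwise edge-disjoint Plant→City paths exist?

4

Assign every edge capacity 1; by Menger, the answer equals the max flow.
Path Plant→City (+1); total 1.
Path Plant→x1→City (+1); total 2.
Path Plant→x2→City (+1); total 3.
Path Plant→x3→City (+1); total 4.
No residual Plant→City path; max flow = 4.
Certifying cut of size 4: {Plant→City, Plant→x1, Plant→x2, Plant→x3}.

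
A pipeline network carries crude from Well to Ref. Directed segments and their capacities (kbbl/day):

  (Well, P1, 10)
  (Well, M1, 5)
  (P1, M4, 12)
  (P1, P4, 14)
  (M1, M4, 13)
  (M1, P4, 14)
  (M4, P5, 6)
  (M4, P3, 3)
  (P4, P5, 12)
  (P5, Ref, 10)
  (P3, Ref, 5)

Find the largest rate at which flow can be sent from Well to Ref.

13

Augment Well→P1→M4→P5→Ref: bottleneck 6, flow now 6.
Augment Well→P1→M4→P3→Ref: bottleneck 3, flow now 9.
Augment Well→P1→P4→P5→Ref: bottleneck 1, flow now 10.
Augment Well→M1→P4→P5→Ref: bottleneck 3, flow now 13.
No augmenting path remains; maximum flow = 13.
In the residual graph, reachable from Well: {Well, P1, M1, M4, P4, P5}.
Min-cut edges: M4→P3 (3), P5→Ref (10); capacity 3 + 10 = 13.
This cut is saturated, so no flow can exceed 13.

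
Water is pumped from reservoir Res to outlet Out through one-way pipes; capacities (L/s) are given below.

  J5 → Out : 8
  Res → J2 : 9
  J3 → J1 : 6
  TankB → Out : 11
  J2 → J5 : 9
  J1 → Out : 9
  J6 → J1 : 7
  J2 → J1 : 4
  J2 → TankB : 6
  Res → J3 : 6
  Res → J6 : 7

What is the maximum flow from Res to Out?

Augment Res→J3→J1→Out: bottleneck 6, flow now 6.
Augment Res→J2→J1→Out: bottleneck 3, flow now 9.
Augment Res→J2→J5→Out: bottleneck 6, flow now 15.
Augment Res→J6→J1→J2→J5→Out: bottleneck 2, flow now 17. (uses reverse residual edge)
Augment Res→J6→J1→J2→TankB→Out: bottleneck 1, flow now 18. (uses reverse residual edge)
No augmenting path remains; maximum flow = 18.
In the residual graph, reachable from Res: {Res, J3, J6, J1}.
Min-cut edges: Res→J2 (9), J1→Out (9); capacity 9 + 9 = 18.
This cut is saturated, so no flow can exceed 18.

18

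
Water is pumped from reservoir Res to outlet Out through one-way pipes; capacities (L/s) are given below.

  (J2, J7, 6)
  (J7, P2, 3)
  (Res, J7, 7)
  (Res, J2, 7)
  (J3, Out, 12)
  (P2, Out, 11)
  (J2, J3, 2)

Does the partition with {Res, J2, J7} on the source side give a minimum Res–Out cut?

Yes — it is a minimum cut (capacity 5).

Given cut capacity: 2 + 3 = 5.
Augment Res→J2→J3→Out: bottleneck 2, flow now 2.
Augment Res→J7→P2→Out: bottleneck 3, flow now 5.
No augmenting path remains; maximum flow = 5.
Cut capacity 5 equals the max flow, so it is a minimum cut.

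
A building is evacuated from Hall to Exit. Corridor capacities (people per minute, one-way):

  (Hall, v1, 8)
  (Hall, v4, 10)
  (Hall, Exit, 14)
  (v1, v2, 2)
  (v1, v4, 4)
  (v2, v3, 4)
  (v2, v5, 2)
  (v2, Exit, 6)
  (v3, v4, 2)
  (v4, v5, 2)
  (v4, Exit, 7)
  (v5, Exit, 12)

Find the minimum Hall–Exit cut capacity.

Augment Hall→Exit: bottleneck 14, flow now 14.
Augment Hall→v4→Exit: bottleneck 7, flow now 21.
Augment Hall→v1→v2→Exit: bottleneck 2, flow now 23.
Augment Hall→v4→v5→Exit: bottleneck 2, flow now 25.
No augmenting path remains; maximum flow = 25.
By max-flow min-cut, the minimum cut capacity equals the max flow.
In the residual graph, reachable from Hall: {Hall, v1, v4}.
Min-cut edges: Hall→Exit (14), v1→v2 (2), v4→v5 (2), v4→Exit (7); capacity 14 + 2 + 2 + 7 = 25.

25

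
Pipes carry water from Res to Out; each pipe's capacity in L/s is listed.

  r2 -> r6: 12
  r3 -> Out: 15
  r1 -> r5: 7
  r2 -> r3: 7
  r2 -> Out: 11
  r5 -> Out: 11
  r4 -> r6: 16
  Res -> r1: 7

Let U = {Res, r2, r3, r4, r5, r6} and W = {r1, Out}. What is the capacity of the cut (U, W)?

Edges leaving {Res, r2, r3, r4, r5, r6}: Res→r1 (7), r2→Out (11), r3→Out (15), r5→Out (11).
Cut capacity = 7 + 11 + 15 + 11 = 44.

44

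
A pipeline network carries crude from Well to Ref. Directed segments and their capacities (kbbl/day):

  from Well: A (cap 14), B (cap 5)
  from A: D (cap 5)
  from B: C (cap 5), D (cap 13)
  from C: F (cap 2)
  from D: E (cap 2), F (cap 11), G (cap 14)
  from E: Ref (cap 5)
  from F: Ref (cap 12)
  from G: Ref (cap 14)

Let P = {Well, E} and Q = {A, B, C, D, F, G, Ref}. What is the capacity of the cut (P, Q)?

24

Edges leaving {Well, E}: Well→A (14), Well→B (5), E→Ref (5).
Cut capacity = 14 + 5 + 5 = 24.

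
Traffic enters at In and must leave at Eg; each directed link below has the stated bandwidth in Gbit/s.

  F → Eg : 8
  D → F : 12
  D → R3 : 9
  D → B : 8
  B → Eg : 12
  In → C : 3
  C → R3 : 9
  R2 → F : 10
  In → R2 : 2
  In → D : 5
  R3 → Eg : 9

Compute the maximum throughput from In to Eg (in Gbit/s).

Augment In→D→B→Eg: bottleneck 5, flow now 5.
Augment In→R2→F→Eg: bottleneck 2, flow now 7.
Augment In→C→R3→Eg: bottleneck 3, flow now 10.
No augmenting path remains; maximum flow = 10.
In the residual graph, reachable from In: {In}.
Min-cut edges: In→D (5), In→R2 (2), In→C (3); capacity 5 + 2 + 3 = 10.
This cut is saturated, so no flow can exceed 10.

10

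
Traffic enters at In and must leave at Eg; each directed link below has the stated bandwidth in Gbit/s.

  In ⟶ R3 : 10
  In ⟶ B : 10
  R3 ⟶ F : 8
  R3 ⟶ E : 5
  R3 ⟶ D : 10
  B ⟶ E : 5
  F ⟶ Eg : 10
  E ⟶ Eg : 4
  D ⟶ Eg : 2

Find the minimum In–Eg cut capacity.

14

Augment In→R3→F→Eg: bottleneck 8, flow now 8.
Augment In→R3→E→Eg: bottleneck 2, flow now 10.
Augment In→B→E→Eg: bottleneck 2, flow now 12.
Augment In→B→E→R3→D→Eg: bottleneck 2, flow now 14. (uses reverse residual edge)
No augmenting path remains; maximum flow = 14.
By max-flow min-cut, the minimum cut capacity equals the max flow.
In the residual graph, reachable from In: {In, B, E}.
Min-cut edges: In→R3 (10), E→Eg (4); capacity 10 + 4 = 14.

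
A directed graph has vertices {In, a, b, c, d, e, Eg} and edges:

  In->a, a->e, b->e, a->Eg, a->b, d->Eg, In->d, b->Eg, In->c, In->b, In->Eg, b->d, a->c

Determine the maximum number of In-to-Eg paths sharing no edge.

4

Assign every edge capacity 1; by Menger, the answer equals the max flow.
Path In→Eg (+1); total 1.
Path In→a→Eg (+1); total 2.
Path In→b→Eg (+1); total 3.
Path In→d→Eg (+1); total 4.
No residual In→Eg path; max flow = 4.
Certifying cut of size 4: {In→Eg, In→a, In→b, In→d}.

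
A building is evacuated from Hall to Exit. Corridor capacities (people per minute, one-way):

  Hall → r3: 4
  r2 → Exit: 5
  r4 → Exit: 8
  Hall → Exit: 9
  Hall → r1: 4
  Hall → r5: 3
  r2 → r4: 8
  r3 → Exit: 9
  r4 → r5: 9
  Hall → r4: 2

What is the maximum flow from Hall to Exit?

15

Augment Hall→Exit: bottleneck 9, flow now 9.
Augment Hall→r3→Exit: bottleneck 4, flow now 13.
Augment Hall→r4→Exit: bottleneck 2, flow now 15.
No augmenting path remains; maximum flow = 15.
In the residual graph, reachable from Hall: {Hall, r1, r5}.
Min-cut edges: Hall→r3 (4), Hall→r4 (2), Hall→Exit (9); capacity 4 + 2 + 9 = 15.
This cut is saturated, so no flow can exceed 15.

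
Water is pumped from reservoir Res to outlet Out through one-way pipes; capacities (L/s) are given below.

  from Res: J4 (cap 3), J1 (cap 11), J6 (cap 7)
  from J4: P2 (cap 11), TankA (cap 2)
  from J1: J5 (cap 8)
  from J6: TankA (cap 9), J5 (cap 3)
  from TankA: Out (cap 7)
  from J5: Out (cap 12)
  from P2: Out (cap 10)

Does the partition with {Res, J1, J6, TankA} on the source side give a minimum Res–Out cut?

Given cut capacity: 3 + 8 + 3 + 7 = 21.
Augment Res→J4→TankA→Out: bottleneck 2, flow now 2.
Augment Res→J4→P2→Out: bottleneck 1, flow now 3.
Augment Res→J1→J5→Out: bottleneck 8, flow now 11.
Augment Res→J6→TankA→Out: bottleneck 5, flow now 16.
Augment Res→J6→J5→Out: bottleneck 2, flow now 18.
No augmenting path remains; maximum flow = 18.
In the residual graph, reachable from Res: {Res, J1}.
Min-cut edges: Res→J4 (3), Res→J6 (7), J1→J5 (8); capacity 3 + 7 + 8 = 18.
Cut capacity 21 exceeds the max flow 18, so it is not minimum.

No — its capacity is 21, but the minimum cut has capacity 18.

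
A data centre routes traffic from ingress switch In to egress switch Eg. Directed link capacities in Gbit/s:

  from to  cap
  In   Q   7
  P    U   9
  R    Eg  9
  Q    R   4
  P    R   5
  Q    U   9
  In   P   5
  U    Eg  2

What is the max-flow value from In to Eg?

Augment In→P→R→Eg: bottleneck 5, flow now 5.
Augment In→Q→R→Eg: bottleneck 4, flow now 9.
Augment In→Q→U→Eg: bottleneck 2, flow now 11.
No augmenting path remains; maximum flow = 11.
In the residual graph, reachable from In: {In, Q, U}.
Min-cut edges: In→P (5), Q→R (4), U→Eg (2); capacity 5 + 4 + 2 = 11.
This cut is saturated, so no flow can exceed 11.

11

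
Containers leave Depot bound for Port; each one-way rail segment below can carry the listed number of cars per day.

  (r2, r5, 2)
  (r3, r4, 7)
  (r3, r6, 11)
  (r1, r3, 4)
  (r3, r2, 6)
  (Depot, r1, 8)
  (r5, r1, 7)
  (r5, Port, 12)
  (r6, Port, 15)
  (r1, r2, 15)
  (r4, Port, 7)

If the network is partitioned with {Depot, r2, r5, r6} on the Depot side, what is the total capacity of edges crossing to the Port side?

Edges leaving {Depot, r2, r5, r6}: Depot→r1 (8), r5→r1 (7), r5→Port (12), r6→Port (15).
Cut capacity = 8 + 7 + 12 + 15 = 42.

42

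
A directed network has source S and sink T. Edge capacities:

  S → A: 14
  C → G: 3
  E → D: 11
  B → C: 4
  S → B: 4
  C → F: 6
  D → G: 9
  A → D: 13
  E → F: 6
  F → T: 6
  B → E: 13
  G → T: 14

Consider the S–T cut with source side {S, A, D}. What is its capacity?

13

Edges leaving {S, A, D}: S→B (4), D→G (9).
Cut capacity = 4 + 9 = 13.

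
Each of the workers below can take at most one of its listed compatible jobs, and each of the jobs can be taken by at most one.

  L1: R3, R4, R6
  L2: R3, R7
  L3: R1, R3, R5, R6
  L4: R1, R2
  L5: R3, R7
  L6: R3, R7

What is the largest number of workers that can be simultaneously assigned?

Unit-capacity flow: source→left, listed edges, right→sink; max matching = max flow.
Augmenting path L1→R3 (+1); matched 1.
Augmenting path L2→R7 (+1); matched 2.
Augmenting path L3→R1 (+1); matched 3.
Augmenting path L4→R2 (+1); matched 4.
Augmenting path L5→R3→L1→R4 (+1); matched 5.
No augmenting path remains; maximum matching = 5.
König certificate: {L1, L3, L4, R3, R7} is a vertex cover of size 5 (every listed pair touches it), so no matching can be larger.

5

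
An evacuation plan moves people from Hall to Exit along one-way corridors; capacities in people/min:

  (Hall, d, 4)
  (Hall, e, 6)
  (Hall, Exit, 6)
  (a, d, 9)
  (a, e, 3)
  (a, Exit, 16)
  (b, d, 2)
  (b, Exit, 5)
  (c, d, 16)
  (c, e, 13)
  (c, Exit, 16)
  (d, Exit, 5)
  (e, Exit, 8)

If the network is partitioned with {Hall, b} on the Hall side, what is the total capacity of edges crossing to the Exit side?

Edges leaving {Hall, b}: Hall→d (4), Hall→e (6), Hall→Exit (6), b→d (2), b→Exit (5).
Cut capacity = 4 + 6 + 6 + 2 + 5 = 23.

23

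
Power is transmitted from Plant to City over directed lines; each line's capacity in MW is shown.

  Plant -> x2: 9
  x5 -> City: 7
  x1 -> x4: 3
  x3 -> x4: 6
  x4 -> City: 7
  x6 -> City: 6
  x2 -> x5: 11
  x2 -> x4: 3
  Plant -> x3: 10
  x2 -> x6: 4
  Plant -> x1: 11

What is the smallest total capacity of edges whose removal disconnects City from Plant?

Augment Plant→x1→x4→City: bottleneck 3, flow now 3.
Augment Plant→x2→x4→City: bottleneck 3, flow now 6.
Augment Plant→x2→x5→City: bottleneck 6, flow now 12.
Augment Plant→x3→x4→City: bottleneck 1, flow now 13.
Augment Plant→x3→x4→x2→x5→City: bottleneck 1, flow now 14. (uses reverse residual edge)
Augment Plant→x3→x4→x2→x6→City: bottleneck 2, flow now 16. (uses reverse residual edge)
No augmenting path remains; maximum flow = 16.
By max-flow min-cut, the minimum cut capacity equals the max flow.
In the residual graph, reachable from Plant: {Plant, x1, x3, x4}.
Min-cut edges: Plant→x2 (9), x4→City (7); capacity 9 + 7 = 16.

16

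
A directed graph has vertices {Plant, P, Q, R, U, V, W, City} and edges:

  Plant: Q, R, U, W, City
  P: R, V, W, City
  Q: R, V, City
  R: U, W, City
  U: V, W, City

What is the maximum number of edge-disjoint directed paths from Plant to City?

Assign every edge capacity 1; by Menger, the answer equals the max flow.
Path Plant→City (+1); total 1.
Path Plant→Q→City (+1); total 2.
Path Plant→R→City (+1); total 3.
Path Plant→U→City (+1); total 4.
No residual Plant→City path; max flow = 4.
Certifying cut of size 4: {Plant→City, Plant→Q, Plant→R, Plant→U}.

4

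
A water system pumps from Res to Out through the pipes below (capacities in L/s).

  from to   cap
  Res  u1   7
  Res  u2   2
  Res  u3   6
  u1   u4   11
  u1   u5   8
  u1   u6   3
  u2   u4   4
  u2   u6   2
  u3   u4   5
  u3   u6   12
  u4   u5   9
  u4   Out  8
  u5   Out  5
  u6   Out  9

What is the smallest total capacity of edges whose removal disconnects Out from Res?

Augment Res→u1→u4→Out: bottleneck 7, flow now 7.
Augment Res→u2→u4→Out: bottleneck 1, flow now 8.
Augment Res→u2→u6→Out: bottleneck 1, flow now 9.
Augment Res→u3→u6→Out: bottleneck 6, flow now 15.
No augmenting path remains; maximum flow = 15.
By max-flow min-cut, the minimum cut capacity equals the max flow.
In the residual graph, reachable from Res: {Res}.
Min-cut edges: Res→u1 (7), Res→u2 (2), Res→u3 (6); capacity 7 + 2 + 6 = 15.

15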